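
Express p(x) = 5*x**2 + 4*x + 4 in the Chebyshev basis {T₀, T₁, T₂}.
(13/2)T₀ + (4)T₁ + (5/2)T₂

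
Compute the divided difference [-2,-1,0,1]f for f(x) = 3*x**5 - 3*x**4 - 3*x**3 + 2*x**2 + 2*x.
18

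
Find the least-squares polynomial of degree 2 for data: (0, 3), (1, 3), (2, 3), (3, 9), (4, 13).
3 + (-7/5)x + x²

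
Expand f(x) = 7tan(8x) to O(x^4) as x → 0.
56*x + 3584*x**3/3 + O(x**4)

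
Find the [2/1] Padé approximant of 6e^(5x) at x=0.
(25*x**2 + 20*x + 6)/(1 - 5*x/3)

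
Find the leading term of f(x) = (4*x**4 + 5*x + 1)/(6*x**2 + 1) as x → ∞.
2*x**2/3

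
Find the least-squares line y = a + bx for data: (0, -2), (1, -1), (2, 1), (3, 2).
a = -21/10, b = 7/5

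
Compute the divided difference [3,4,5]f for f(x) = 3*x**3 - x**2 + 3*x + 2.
35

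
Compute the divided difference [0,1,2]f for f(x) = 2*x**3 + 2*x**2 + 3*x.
8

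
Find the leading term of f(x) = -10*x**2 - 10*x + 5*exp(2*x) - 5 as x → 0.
20*x**3/3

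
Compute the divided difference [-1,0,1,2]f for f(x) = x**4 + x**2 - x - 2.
2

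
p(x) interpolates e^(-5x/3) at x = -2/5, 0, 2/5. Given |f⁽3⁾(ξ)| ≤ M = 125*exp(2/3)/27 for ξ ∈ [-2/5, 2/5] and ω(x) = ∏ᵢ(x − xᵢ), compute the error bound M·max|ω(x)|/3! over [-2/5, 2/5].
8*sqrt(3)*exp(2/3)/729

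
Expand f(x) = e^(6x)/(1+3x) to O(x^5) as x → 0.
1 + 3*x + 9*x**2 + 9*x**3 + 27*x**4 + O(x**5)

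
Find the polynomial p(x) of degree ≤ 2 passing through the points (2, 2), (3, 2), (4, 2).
2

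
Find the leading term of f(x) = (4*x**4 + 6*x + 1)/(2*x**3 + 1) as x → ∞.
2*x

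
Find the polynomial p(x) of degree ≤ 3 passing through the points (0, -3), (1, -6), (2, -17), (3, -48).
-2*x**3 + 2*x**2 - 3*x - 3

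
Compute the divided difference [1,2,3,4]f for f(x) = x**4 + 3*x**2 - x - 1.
10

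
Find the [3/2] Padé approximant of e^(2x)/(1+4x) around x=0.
(706*x**3/1965 + 669*x**2/655 + 198*x/131 + 1)/(-1281*x**2/655 + 460*x/131 + 1)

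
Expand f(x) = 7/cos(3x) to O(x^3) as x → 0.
7 + 63*x**2/2 + O(x**3)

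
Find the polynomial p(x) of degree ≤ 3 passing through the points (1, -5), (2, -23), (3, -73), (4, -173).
-3*x**3 + 2*x**2 - 3*x - 1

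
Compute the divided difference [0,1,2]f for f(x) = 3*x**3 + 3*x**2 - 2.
12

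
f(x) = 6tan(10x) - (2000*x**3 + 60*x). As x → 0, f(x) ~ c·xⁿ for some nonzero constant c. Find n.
5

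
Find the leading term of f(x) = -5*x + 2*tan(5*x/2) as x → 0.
125*x**3/12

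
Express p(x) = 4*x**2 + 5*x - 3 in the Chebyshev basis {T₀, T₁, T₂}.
-T₀ + (5)T₁ + (2)T₂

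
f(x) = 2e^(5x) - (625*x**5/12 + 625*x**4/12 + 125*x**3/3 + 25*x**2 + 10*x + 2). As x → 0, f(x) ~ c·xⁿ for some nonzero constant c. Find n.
6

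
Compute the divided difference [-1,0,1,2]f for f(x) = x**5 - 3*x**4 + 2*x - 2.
-1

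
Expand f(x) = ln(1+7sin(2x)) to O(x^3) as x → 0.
14*x - 98*x**2 + O(x**3)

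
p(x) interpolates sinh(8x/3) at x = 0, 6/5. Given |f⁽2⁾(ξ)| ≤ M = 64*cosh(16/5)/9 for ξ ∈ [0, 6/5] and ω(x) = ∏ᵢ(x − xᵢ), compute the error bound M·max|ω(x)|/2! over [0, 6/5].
32*cosh(16/5)/25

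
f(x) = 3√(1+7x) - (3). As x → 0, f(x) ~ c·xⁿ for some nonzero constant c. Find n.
1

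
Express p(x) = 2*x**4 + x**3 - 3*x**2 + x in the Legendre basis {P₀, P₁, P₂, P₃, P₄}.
(-3/5)P₀ + (8/5)P₁ + (-6/7)P₂ + (2/5)P₃ + (16/35)P₄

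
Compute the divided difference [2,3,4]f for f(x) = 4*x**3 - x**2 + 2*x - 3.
35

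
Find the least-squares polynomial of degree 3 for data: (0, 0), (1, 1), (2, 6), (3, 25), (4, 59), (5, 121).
-1/42 + (205/252)x + (-43/42)x² + (41/36)x³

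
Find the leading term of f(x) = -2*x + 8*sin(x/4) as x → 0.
-x**3/48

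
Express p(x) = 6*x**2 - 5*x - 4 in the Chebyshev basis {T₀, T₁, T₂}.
-T₀ + (-5)T₁ + (3)T₂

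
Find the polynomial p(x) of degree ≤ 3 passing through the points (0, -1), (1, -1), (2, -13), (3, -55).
-3*x**3 + 3*x**2 - 1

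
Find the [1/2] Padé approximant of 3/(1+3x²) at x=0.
3/(3*x**2 + 1)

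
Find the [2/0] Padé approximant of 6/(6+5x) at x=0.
25*x**2/36 - 5*x/6 + 1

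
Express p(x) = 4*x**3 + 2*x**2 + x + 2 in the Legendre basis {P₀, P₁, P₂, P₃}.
(8/3)P₀ + (17/5)P₁ + (4/3)P₂ + (8/5)P₃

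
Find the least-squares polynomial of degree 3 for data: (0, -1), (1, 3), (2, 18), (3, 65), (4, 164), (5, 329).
-97/126 + (2197/756)x + (-26/9)x² + (335/108)x³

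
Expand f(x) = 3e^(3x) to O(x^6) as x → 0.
3 + 9*x + 27*x**2/2 + 27*x**3/2 + 81*x**4/8 + 243*x**5/40 + O(x**6)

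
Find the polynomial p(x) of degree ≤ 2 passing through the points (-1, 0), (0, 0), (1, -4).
-2*x**2 - 2*x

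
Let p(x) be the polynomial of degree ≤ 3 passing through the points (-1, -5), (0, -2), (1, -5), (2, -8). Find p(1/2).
-25/8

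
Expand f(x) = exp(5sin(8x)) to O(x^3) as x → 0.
1 + 40*x + 800*x**2 + O(x**3)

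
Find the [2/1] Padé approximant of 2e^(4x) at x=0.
(16*x**2/3 + 16*x/3 + 2)/(1 - 4*x/3)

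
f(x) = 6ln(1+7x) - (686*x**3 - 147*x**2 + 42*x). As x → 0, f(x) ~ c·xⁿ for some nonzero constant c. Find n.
4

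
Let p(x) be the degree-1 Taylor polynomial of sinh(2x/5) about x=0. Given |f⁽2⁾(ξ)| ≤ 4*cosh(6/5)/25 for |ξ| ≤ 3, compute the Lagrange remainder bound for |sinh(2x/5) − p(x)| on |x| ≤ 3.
18*cosh(6/5)/25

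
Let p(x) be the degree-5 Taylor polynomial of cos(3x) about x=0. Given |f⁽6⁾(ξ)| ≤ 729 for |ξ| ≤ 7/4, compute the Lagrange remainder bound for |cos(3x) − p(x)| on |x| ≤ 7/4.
9529569/327680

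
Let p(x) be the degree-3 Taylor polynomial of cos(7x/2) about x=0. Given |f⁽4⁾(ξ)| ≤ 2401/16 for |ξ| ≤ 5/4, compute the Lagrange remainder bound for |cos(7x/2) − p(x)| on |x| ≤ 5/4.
1500625/98304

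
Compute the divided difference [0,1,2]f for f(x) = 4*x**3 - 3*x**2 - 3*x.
9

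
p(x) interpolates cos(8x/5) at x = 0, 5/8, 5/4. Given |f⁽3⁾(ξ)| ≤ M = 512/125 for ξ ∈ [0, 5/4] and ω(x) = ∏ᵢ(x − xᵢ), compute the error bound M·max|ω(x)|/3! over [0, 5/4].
sqrt(3)/27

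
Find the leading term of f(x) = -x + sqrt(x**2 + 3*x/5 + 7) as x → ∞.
3/10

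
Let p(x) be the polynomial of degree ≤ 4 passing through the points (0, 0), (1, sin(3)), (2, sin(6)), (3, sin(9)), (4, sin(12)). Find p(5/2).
45*sin(6)/64 - 5*sin(3)/32 - 5*sin(12)/128 + 15*sin(9)/32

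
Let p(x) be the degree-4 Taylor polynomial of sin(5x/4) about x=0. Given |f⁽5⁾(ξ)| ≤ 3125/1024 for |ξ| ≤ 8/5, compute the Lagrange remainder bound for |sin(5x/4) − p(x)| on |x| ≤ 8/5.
4/15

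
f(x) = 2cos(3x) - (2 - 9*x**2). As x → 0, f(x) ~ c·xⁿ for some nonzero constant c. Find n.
4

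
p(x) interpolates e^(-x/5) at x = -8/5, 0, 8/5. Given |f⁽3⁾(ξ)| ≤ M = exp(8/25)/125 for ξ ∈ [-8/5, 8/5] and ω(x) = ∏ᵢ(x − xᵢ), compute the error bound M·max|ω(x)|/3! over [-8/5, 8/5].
512*sqrt(3)*exp(8/25)/421875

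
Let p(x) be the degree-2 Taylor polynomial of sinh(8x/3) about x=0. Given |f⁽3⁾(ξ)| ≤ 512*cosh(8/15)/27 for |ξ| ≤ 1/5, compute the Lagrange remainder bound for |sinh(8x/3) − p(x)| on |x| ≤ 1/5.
256*cosh(8/15)/10125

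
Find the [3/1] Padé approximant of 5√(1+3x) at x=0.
(-135*x**3/64 + 135*x**2/16 + 135*x/8 + 5)/(15*x/8 + 1)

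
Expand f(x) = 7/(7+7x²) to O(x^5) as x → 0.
1 - x**2 + x**4 + O(x**5)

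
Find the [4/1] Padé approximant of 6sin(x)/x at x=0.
x**4/20 - x**2 + 6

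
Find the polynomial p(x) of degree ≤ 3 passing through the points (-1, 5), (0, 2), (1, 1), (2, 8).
x**3 + x**2 - 3*x + 2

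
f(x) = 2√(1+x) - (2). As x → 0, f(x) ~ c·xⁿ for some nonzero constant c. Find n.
1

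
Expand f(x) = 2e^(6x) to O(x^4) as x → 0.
2 + 12*x + 36*x**2 + 72*x**3 + O(x**4)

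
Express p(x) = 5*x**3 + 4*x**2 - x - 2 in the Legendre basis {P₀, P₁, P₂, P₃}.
(-2/3)P₀ + (2)P₁ + (8/3)P₂ + (2)P₃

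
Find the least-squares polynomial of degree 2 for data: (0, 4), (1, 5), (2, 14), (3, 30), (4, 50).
127/35 + (-81/70)x + (45/14)x²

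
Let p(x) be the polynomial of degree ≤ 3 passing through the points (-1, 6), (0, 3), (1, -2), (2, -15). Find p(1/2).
9/8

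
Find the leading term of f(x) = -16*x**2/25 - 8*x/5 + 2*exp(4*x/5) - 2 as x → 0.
64*x**3/375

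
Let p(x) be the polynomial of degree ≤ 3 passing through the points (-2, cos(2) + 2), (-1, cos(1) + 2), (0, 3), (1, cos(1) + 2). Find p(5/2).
-157/16 - 35*cos(2)/16 + 15*cos(1)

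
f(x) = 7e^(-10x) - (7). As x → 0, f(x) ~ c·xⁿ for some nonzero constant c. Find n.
1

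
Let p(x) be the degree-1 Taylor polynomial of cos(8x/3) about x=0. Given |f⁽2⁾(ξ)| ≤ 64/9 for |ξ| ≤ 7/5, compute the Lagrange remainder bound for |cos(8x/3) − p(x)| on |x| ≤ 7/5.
1568/225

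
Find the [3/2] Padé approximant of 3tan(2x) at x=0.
(-8*x**3/5 + 6*x)/(1 - 8*x**2/5)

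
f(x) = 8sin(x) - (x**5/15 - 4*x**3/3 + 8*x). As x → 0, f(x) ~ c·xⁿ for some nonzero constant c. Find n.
7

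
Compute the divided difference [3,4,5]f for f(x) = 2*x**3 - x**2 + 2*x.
23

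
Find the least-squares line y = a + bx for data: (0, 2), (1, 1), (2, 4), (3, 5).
a = 6/5, b = 6/5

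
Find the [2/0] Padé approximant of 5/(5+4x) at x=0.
16*x**2/25 - 4*x/5 + 1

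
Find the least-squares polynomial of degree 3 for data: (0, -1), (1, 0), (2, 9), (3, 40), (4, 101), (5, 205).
-58/63 + (-64/189)x + (-229/252)x² + (199/108)x³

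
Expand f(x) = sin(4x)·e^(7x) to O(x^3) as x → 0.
4*x + 28*x**2 + O(x**3)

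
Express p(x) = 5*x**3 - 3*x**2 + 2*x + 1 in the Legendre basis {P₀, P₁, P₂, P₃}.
(5)P₁ + (-2)P₂ + (2)P₃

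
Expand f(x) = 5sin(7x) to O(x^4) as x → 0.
35*x - 1715*x**3/6 + O(x**4)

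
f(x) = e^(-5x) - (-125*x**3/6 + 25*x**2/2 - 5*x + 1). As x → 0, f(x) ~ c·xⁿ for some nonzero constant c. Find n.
4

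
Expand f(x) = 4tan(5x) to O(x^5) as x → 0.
20*x + 500*x**3/3 + O(x**5)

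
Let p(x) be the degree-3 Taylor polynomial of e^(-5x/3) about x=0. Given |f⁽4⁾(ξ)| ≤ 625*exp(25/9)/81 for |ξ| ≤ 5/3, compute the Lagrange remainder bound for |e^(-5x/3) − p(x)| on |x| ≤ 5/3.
390625*exp(25/9)/157464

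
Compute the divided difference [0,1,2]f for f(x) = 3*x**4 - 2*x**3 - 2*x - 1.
15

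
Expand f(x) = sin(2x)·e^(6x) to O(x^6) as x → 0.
2*x + 12*x**2 + 104*x**3/3 + 64*x**4 + 1264*x**5/15 + O(x**6)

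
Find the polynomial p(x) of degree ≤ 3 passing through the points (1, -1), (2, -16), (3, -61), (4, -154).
-3*x**3 + 3*x**2 - 3*x + 2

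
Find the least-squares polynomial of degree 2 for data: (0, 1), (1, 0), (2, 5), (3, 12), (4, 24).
4/5 + (-11/5)x + (2)x²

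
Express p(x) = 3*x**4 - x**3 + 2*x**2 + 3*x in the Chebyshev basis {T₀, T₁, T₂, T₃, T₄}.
(17/8)T₀ + (9/4)T₁ + (5/2)T₂ + (-1/4)T₃ + (3/8)T₄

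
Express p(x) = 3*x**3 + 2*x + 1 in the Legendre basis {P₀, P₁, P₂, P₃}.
P₀ + (19/5)P₁ + (6/5)P₃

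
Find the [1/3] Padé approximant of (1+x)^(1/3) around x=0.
(5*x/6 + 1)/(x**3/81 - x**2/18 + x/2 + 1)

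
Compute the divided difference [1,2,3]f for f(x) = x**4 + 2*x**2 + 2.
27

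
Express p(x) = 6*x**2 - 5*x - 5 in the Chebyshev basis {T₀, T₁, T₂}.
(-2)T₀ + (-5)T₁ + (3)T₂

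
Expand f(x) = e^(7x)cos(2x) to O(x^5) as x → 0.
1 + 7*x + 45*x**2/2 + 259*x**3/6 + 1241*x**4/24 + O(x**5)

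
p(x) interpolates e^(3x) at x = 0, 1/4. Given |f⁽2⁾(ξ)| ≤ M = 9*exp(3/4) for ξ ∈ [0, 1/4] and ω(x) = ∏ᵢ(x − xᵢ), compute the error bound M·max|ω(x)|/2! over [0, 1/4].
9*exp(3/4)/128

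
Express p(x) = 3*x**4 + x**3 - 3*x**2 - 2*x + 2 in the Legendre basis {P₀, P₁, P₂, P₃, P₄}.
(8/5)P₀ + (-7/5)P₁ + (-2/7)P₂ + (2/5)P₃ + (24/35)P₄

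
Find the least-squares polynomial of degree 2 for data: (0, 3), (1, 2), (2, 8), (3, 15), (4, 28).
96/35 + (-139/70)x + (29/14)x²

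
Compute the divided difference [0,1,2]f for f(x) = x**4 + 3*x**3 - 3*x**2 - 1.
13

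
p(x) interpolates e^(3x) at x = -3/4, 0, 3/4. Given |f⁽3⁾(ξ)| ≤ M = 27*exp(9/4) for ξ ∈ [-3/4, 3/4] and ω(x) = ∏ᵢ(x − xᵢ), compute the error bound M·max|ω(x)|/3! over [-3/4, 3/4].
27*sqrt(3)*exp(9/4)/64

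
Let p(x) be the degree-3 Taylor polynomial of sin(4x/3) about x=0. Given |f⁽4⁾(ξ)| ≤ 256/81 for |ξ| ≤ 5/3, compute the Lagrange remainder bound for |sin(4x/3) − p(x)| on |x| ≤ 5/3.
20000/19683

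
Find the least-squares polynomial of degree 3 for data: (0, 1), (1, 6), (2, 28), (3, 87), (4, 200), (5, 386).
19/18 + (1511/756)x + (-41/126)x² + (331/108)x³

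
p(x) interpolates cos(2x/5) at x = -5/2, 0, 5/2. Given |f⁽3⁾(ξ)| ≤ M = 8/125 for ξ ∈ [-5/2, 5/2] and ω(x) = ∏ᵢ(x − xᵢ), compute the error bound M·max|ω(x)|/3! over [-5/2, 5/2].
sqrt(3)/27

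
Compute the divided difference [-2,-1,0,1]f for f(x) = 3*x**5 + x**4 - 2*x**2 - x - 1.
13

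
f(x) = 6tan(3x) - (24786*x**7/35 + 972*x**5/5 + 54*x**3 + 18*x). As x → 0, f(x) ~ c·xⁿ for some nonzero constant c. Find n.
9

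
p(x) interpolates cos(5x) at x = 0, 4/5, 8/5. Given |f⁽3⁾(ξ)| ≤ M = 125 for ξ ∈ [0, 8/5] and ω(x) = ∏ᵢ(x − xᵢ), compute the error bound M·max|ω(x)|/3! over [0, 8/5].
64*sqrt(3)/27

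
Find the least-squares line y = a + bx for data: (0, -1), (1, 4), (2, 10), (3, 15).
a = -11/10, b = 27/5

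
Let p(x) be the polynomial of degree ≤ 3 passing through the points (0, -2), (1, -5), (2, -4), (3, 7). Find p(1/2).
-29/8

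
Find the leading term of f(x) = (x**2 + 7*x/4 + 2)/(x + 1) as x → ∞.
x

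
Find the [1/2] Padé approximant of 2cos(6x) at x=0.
2/(18*x**2 + 1)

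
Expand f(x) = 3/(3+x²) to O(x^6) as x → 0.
1 - x**2/3 + x**4/9 + O(x**6)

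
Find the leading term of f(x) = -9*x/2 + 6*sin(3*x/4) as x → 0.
-27*x**3/64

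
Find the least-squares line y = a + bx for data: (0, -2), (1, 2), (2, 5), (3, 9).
a = -19/10, b = 18/5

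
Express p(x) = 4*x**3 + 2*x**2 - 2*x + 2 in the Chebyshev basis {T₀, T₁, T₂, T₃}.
(3)T₀ + T₁ + T₂ + T₃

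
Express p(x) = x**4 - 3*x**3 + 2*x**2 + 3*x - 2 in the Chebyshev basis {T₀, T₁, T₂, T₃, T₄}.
(-5/8)T₀ + (3/4)T₁ + (3/2)T₂ + (-3/4)T₃ + (1/8)T₄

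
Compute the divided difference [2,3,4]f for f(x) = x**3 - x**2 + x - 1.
8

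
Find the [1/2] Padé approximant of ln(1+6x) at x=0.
6*x/(-3*x**2 + 3*x + 1)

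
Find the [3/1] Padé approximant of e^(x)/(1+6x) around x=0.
(4571*x**3/26328 + 2189*x**2/4388 + 4389*x/4388 + 1)/(26329*x/4388 + 1)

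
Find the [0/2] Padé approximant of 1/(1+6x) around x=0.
1/(6*x + 1)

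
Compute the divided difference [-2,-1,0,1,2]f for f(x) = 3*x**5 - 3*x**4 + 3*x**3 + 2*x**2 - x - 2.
-3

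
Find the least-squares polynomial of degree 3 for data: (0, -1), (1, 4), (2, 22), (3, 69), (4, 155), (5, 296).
-20/21 + (136/63)x + (1/3)x² + (20/9)x³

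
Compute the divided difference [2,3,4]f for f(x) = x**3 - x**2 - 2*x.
8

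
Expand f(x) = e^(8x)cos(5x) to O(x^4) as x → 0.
1 + 8*x + 39*x**2/2 - 44*x**3/3 + O(x**4)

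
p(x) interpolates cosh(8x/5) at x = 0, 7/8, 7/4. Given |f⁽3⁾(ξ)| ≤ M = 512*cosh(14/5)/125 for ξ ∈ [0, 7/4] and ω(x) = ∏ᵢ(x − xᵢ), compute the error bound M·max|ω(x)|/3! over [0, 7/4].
343*sqrt(3)*cosh(14/5)/3375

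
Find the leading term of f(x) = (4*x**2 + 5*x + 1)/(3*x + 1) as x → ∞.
4*x/3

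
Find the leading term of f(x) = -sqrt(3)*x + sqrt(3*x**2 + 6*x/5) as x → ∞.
sqrt(3)/5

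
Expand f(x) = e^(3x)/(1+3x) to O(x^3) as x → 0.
1 + 9*x**2/2 + O(x**3)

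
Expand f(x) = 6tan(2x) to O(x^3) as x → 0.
12*x + O(x**3)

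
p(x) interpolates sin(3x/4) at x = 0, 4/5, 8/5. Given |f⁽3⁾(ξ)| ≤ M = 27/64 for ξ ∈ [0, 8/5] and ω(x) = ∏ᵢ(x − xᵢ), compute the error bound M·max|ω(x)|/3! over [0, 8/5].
sqrt(3)/125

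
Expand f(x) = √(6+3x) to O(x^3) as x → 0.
sqrt(6) + sqrt(6)*x/4 - sqrt(6)*x**2/32 + O(x**3)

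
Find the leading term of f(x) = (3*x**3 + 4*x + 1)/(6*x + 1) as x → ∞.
x**2/2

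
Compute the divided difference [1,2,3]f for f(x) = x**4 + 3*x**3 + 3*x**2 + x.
46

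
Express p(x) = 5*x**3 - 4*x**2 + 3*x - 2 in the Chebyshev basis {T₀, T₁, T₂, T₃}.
(-4)T₀ + (27/4)T₁ + (-2)T₂ + (5/4)T₃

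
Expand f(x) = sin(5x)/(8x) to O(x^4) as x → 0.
5/8 - 125*x**2/48 + O(x**4)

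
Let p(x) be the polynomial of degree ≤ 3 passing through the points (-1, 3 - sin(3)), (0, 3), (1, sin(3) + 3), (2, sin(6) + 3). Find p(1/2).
-sin(6)/16 + 5*sin(3)/8 + 3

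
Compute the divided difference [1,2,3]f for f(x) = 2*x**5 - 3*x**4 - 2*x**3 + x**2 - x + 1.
94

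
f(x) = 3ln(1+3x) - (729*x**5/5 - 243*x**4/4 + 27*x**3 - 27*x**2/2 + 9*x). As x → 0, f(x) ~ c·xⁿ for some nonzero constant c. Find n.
6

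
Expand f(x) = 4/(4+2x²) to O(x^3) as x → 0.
1 - x**2/2 + O(x**3)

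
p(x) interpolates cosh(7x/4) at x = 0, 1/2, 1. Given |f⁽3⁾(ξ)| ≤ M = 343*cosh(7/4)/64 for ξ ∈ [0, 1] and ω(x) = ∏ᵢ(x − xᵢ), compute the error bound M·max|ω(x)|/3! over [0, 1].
343*sqrt(3)*cosh(7/4)/13824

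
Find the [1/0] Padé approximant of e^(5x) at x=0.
5*x + 1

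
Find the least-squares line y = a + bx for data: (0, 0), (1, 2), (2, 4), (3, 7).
a = -1/5, b = 23/10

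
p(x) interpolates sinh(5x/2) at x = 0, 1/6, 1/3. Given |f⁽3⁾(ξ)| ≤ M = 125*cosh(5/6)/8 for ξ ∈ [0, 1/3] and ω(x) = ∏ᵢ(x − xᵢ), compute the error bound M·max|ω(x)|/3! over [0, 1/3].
125*sqrt(3)*cosh(5/6)/46656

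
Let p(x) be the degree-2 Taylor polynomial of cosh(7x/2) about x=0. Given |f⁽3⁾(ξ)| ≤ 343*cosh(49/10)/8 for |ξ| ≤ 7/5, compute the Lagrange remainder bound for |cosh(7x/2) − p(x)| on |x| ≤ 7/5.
117649*cosh(49/10)/6000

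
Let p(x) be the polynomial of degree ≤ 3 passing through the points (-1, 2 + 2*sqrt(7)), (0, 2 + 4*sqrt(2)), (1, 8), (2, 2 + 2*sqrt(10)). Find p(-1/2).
1/8 + sqrt(10)/8 + 5*sqrt(7)/8 + 15*sqrt(2)/4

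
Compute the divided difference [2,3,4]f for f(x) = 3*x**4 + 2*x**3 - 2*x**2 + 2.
181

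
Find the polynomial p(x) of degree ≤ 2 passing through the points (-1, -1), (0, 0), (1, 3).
x**2 + 2*x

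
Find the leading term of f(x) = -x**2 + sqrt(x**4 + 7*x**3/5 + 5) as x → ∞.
7*x/10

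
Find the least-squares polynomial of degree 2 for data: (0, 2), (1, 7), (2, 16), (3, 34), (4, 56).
15/7 + (17/14)x + (43/14)x²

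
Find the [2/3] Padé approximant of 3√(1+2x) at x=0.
(21*x**2/4 + 42*x/5 + 3)/(-x**3/20 + 9*x**2/20 + 9*x/5 + 1)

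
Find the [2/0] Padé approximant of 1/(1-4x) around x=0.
16*x**2 + 4*x + 1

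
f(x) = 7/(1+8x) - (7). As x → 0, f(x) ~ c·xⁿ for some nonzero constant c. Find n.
1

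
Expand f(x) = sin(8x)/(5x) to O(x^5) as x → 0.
8/5 - 256*x**2/15 + 4096*x**4/75 + O(x**5)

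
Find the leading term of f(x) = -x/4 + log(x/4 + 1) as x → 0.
-x**2/32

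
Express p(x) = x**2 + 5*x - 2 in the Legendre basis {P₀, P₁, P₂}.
(-5/3)P₀ + (5)P₁ + (2/3)P₂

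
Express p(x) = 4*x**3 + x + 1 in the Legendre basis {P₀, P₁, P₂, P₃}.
P₀ + (17/5)P₁ + (8/5)P₃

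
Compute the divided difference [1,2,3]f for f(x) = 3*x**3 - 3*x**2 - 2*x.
15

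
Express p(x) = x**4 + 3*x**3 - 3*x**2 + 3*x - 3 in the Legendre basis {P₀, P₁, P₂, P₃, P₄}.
(-19/5)P₀ + (24/5)P₁ + (-10/7)P₂ + (6/5)P₃ + (8/35)P₄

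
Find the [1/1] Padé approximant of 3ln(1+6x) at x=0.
18*x/(3*x + 1)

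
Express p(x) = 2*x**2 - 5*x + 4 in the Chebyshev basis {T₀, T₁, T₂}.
(5)T₀ + (-5)T₁ + T₂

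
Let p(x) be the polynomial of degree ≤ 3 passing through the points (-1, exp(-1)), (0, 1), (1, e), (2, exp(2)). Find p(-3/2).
(e*(-5*exp(2) - 35 + 21*e) + 35)*exp(-1)/16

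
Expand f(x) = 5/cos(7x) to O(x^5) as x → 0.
5 + 245*x**2/2 + 60025*x**4/24 + O(x**5)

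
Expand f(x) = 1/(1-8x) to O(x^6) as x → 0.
1 + 8*x + 64*x**2 + 512*x**3 + 4096*x**4 + 32768*x**5 + O(x**6)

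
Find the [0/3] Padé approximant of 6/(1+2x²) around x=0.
6/(2*x**2 + 1)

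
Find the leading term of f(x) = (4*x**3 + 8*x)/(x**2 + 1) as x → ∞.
4*x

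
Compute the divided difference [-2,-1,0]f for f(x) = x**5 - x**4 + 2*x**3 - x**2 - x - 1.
-29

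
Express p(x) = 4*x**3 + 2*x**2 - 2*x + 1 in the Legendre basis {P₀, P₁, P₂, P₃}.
(5/3)P₀ + (2/5)P₁ + (4/3)P₂ + (8/5)P₃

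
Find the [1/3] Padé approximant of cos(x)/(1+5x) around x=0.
(1 - x/12)/(59*x**3/24 + x**2/12 + 59*x/12 + 1)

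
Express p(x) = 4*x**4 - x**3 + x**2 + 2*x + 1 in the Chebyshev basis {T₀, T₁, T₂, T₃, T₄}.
(3)T₀ + (5/4)T₁ + (5/2)T₂ + (-1/4)T₃ + (1/2)T₄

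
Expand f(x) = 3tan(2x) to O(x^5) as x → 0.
6*x + 8*x**3 + O(x**5)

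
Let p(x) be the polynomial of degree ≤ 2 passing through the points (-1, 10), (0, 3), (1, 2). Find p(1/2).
7/4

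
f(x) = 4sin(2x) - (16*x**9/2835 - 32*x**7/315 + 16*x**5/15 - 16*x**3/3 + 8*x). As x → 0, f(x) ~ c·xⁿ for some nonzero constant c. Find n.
11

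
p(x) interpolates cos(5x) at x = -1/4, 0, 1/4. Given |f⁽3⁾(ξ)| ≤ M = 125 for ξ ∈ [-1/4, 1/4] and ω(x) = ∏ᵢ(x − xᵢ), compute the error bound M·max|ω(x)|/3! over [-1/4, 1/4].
125*sqrt(3)/1728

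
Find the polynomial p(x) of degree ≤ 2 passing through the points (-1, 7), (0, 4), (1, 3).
x**2 - 2*x + 4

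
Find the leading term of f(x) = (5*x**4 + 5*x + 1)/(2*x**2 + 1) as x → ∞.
5*x**2/2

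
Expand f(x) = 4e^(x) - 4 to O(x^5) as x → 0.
4*x + 2*x**2 + 2*x**3/3 + x**4/6 + O(x**5)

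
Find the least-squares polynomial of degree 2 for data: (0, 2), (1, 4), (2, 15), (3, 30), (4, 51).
8/5 + (2/5)x + (3)x²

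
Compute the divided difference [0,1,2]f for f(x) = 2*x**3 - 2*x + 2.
6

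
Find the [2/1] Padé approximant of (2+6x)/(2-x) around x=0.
(3*x + 1)/(1 - x/2)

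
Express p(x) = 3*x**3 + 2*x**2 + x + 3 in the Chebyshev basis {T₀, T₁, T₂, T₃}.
(4)T₀ + (13/4)T₁ + T₂ + (3/4)T₃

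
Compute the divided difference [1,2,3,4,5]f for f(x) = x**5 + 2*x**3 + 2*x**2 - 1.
15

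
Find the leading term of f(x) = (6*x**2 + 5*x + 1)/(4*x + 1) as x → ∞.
3*x/2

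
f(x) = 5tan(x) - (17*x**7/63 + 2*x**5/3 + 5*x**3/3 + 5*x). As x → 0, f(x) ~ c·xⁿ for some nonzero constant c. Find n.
9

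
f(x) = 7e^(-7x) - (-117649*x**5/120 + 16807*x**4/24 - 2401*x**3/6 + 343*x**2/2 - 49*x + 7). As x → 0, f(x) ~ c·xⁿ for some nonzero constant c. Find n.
6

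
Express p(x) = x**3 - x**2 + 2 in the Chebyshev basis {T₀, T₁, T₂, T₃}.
(3/2)T₀ + (3/4)T₁ + (-1/2)T₂ + (1/4)T₃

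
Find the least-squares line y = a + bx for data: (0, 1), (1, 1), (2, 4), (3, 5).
a = 1/2, b = 3/2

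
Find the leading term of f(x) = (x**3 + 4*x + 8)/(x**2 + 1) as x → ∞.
x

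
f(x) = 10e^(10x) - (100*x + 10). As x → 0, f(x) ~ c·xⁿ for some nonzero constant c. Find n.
2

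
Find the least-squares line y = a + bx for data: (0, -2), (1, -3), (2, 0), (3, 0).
a = -13/5, b = 9/10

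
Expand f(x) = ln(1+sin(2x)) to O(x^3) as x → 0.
2*x - 2*x**2 + O(x**3)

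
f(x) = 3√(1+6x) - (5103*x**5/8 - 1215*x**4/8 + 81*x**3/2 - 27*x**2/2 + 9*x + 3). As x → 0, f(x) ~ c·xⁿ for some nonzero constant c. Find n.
6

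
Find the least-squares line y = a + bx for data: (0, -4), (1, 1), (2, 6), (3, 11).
a = -4, b = 5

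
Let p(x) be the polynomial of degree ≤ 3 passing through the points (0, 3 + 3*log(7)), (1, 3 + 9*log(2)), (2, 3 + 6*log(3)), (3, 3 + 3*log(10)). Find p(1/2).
3 + log(256*2**(5/8)*3**(1/8)*5**(3/16)*7**(15/16)/9)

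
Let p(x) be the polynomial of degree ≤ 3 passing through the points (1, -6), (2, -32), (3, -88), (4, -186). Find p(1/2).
-1/2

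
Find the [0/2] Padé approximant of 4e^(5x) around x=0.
4/(25*x**2/2 - 5*x + 1)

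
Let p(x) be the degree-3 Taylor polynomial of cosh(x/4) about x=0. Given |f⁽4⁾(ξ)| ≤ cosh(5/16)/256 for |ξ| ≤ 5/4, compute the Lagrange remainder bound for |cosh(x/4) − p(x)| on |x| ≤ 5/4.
625*cosh(5/16)/1572864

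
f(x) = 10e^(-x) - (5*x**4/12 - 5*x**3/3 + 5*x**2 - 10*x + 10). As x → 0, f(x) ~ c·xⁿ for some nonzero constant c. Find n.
5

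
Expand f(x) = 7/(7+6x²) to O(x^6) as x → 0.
1 - 6*x**2/7 + 36*x**4/49 + O(x**6)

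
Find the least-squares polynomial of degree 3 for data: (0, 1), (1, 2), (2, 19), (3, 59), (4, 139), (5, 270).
50/63 + (-209/378)x + (26/63)x² + (113/54)x³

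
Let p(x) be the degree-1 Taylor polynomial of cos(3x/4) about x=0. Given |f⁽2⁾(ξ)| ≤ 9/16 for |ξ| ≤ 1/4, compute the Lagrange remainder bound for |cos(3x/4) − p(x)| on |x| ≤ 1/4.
9/512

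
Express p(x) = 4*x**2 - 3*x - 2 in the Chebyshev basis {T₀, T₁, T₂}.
(-3)T₁ + (2)T₂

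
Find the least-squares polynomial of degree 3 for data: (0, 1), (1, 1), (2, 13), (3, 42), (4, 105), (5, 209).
53/63 + (-61/189)x + (-43/63)x² + (49/27)x³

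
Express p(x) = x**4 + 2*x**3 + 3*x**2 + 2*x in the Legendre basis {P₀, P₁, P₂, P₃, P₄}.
(6/5)P₀ + (16/5)P₁ + (18/7)P₂ + (4/5)P₃ + (8/35)P₄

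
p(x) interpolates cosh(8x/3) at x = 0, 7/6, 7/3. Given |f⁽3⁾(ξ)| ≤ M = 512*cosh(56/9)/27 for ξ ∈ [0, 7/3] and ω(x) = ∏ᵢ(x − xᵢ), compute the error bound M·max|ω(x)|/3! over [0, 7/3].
21952*sqrt(3)*cosh(56/9)/19683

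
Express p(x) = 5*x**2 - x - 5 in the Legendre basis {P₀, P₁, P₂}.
(-10/3)P₀ - P₁ + (10/3)P₂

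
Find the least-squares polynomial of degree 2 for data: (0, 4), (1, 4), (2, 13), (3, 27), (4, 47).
127/35 + (-137/70)x + (45/14)x²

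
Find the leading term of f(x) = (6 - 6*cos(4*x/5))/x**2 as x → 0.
48/25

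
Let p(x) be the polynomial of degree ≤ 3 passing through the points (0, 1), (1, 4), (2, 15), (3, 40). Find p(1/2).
15/8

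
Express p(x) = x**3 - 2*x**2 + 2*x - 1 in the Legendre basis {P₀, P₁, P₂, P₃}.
(-5/3)P₀ + (13/5)P₁ + (-4/3)P₂ + (2/5)P₃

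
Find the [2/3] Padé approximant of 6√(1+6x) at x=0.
(189*x**2/2 + 252*x/5 + 6)/(-27*x**3/20 + 81*x**2/20 + 27*x/5 + 1)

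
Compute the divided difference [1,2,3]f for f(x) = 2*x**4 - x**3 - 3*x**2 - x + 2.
41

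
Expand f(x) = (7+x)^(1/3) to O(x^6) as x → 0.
7**(1/3) + 7**(1/3)*x/21 - 7**(1/3)*x**2/441 + 5*7**(1/3)*x**3/27783 - 10*7**(1/3)*x**4/583443 + 22*7**(1/3)*x**5/12252303 + O(x**6)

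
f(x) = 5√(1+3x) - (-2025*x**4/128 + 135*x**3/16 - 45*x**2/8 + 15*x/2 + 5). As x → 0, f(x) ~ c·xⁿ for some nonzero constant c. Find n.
5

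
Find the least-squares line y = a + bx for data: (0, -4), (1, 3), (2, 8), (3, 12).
a = -16/5, b = 53/10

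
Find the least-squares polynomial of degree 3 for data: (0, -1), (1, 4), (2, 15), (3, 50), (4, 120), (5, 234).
-83/126 + (2321/756)x + (-97/63)x² + (223/108)x³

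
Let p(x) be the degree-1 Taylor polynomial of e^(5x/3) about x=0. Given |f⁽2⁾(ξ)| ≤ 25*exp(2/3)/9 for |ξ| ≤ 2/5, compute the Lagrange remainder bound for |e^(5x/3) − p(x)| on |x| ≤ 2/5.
2*exp(2/3)/9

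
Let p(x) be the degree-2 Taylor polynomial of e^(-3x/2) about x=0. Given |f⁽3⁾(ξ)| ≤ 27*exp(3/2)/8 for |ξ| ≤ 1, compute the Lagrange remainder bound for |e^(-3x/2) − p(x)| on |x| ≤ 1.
9*exp(3/2)/16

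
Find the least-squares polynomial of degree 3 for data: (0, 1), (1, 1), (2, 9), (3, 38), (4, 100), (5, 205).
139/126 + (-709/756)x + (-179/126)x² + (211/108)x³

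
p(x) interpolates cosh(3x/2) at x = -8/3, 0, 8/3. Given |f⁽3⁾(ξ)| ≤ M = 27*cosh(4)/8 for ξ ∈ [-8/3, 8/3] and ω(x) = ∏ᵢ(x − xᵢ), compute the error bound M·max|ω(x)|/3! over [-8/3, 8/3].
64*sqrt(3)*cosh(4)/27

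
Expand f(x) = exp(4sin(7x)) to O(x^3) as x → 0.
1 + 28*x + 392*x**2 + O(x**3)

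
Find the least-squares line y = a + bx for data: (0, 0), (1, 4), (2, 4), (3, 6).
a = 4/5, b = 9/5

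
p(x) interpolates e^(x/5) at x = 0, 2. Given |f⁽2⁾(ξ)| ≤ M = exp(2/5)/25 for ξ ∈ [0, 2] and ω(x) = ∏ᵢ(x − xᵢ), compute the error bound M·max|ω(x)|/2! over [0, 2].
exp(2/5)/50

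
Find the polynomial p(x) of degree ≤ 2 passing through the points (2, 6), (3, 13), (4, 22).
x**2 + 2*x - 2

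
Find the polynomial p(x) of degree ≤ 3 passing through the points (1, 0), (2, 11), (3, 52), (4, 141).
3*x**3 - 3*x**2 - x + 1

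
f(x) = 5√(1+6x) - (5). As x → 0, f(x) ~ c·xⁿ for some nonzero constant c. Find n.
1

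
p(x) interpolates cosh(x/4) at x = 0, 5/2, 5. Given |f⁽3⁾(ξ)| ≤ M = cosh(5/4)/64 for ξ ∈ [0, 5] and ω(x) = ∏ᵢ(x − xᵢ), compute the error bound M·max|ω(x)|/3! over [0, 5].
125*sqrt(3)*cosh(5/4)/13824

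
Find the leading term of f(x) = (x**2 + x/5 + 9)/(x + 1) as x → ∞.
x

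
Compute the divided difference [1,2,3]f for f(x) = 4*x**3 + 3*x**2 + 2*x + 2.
27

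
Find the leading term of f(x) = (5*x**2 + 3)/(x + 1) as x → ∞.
5*x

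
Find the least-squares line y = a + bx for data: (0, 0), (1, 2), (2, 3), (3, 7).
a = -3/10, b = 11/5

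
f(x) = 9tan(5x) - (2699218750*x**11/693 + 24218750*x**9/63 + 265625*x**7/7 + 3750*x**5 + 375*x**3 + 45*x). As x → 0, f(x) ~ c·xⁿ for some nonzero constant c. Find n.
13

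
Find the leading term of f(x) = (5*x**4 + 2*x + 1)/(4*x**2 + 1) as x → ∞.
5*x**2/4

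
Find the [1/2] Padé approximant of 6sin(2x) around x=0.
12*x/(2*x**2/3 + 1)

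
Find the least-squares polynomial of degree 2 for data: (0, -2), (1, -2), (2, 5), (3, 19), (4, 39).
-73/35 + (-219/70)x + (47/14)x²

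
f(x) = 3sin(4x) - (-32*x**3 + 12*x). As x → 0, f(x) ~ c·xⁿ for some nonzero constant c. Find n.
5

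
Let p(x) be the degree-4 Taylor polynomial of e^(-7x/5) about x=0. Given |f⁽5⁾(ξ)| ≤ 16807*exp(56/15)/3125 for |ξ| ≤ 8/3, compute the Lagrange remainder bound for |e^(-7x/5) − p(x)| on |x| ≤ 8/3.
68841472*exp(56/15)/11390625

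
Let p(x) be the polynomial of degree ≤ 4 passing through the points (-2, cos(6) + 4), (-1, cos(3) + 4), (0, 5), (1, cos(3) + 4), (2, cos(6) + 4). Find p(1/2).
5*cos(3)/16 - cos(6)/64 + 301/64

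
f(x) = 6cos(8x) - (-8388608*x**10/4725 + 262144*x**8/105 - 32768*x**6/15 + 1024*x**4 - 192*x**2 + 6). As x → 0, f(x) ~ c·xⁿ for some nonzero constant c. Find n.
12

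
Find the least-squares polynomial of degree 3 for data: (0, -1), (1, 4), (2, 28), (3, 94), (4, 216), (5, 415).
-109/126 + (-5/756)x + (319/252)x² + (83/27)x³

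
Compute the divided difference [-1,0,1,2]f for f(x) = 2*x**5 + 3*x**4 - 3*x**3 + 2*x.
13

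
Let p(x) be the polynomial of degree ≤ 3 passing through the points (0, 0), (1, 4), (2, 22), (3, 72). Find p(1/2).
11/8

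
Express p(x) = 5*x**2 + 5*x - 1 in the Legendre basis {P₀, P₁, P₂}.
(2/3)P₀ + (5)P₁ + (10/3)P₂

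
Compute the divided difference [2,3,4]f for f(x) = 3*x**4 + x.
165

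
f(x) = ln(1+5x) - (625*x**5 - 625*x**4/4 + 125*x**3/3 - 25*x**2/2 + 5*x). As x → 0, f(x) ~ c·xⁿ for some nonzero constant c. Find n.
6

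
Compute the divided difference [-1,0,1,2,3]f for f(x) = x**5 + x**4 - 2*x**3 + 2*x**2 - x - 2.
6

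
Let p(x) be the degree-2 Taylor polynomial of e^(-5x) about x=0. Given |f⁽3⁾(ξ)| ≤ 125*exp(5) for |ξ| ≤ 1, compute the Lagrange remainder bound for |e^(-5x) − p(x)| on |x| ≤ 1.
125*exp(5)/6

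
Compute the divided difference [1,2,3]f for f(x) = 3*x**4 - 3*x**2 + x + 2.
72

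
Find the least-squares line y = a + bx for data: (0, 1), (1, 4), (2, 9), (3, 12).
a = 4/5, b = 19/5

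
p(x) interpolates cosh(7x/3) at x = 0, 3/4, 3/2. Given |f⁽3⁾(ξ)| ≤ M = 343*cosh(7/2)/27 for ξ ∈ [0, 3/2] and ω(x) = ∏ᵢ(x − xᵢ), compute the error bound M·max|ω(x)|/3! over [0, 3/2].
343*sqrt(3)*cosh(7/2)/1728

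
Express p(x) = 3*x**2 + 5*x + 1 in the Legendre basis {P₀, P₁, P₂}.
(2)P₀ + (5)P₁ + (2)P₂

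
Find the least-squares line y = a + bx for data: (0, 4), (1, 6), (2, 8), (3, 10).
a = 4, b = 2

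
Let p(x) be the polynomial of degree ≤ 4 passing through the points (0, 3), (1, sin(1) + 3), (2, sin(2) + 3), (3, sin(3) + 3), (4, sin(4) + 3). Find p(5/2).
-5*sin(1)/32 - 5*sin(4)/128 + 15*sin(3)/32 + 45*sin(2)/64 + 3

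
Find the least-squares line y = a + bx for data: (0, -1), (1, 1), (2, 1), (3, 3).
a = -4/5, b = 6/5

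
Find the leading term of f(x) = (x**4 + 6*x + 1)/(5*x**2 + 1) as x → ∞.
x**2/5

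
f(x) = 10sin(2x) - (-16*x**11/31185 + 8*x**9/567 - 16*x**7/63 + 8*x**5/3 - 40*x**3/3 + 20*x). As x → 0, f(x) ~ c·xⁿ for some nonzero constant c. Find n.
13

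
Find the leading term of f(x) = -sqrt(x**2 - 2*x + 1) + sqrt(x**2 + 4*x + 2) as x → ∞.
3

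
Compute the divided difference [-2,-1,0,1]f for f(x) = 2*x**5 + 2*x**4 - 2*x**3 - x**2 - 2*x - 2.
4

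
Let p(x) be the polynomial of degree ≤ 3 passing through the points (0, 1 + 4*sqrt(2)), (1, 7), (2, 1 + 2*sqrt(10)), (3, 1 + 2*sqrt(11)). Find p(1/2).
-5*sqrt(10)/8 + sqrt(11)/8 + 5*sqrt(2)/4 + 53/8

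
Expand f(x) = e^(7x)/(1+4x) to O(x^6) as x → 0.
1 + 3*x + 25*x**2/2 + 43*x**3/6 + 571*x**4/8 - 17453*x**5/120 + O(x**6)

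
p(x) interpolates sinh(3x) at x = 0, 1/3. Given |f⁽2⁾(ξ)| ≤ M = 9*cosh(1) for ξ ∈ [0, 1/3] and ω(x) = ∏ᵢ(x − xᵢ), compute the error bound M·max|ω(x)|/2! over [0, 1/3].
cosh(1)/8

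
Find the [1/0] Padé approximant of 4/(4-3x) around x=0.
3*x/4 + 1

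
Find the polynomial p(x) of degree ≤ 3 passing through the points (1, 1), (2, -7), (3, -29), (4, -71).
-x**3 - x**2 + 2*x + 1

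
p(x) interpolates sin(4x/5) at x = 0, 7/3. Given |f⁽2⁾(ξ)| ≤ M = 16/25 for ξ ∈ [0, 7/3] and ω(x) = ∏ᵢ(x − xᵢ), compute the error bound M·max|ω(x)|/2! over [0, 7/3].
98/225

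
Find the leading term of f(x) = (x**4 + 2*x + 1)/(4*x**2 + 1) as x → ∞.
x**2/4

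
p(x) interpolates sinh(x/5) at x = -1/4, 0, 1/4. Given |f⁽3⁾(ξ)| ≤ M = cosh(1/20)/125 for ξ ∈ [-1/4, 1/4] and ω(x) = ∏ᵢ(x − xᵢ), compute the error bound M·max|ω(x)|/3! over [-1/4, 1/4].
sqrt(3)*cosh(1/20)/216000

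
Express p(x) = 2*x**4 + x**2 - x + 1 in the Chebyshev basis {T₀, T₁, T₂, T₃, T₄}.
(9/4)T₀ - T₁ + (3/2)T₂ + (1/4)T₄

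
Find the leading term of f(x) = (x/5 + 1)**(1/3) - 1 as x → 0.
x/15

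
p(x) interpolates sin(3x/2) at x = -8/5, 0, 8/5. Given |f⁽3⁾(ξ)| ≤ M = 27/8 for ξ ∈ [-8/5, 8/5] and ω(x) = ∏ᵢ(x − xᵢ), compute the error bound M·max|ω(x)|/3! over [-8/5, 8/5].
64*sqrt(3)/125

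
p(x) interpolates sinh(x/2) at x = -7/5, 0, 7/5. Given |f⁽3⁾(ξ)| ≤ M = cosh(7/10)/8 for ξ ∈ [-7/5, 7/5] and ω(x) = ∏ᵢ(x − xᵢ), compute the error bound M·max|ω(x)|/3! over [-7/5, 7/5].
343*sqrt(3)*cosh(7/10)/27000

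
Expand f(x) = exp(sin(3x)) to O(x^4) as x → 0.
1 + 3*x + 9*x**2/2 + O(x**4)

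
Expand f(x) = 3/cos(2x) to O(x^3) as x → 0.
3 + 6*x**2 + O(x**3)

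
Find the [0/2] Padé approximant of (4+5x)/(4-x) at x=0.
1/(15*x**2/8 - 3*x/2 + 1)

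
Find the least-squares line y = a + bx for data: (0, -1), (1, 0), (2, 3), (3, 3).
a = -1, b = 3/2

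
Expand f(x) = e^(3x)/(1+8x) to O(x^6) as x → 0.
1 - 5*x + 89*x**2/2 - 703*x**3/2 + 22523*x**4/8 - 900839*x**5/40 + O(x**6)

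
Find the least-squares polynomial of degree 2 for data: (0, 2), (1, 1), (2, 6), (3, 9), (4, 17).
59/35 + (-27/35)x + (8/7)x²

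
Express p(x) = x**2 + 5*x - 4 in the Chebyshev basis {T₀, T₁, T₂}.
(-7/2)T₀ + (5)T₁ + (1/2)T₂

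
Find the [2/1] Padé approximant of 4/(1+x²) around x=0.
4 - 4*x**2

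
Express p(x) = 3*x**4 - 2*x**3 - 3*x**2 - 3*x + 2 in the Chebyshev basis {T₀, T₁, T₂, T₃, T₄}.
(13/8)T₀ + (-9/2)T₁ + (-1/2)T₃ + (3/8)T₄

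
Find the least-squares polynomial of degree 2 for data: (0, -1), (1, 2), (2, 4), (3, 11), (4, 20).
-4/7 + (17/70)x + (17/14)x²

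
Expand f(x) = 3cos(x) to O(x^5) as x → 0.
3 - 3*x**2/2 + x**4/8 + O(x**5)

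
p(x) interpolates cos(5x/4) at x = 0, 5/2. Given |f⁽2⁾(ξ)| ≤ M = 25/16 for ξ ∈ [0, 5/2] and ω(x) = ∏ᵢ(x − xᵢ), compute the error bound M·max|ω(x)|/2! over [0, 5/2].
625/512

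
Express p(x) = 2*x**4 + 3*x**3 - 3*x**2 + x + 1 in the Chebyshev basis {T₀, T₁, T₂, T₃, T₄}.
(1/4)T₀ + (13/4)T₁ + (-1/2)T₂ + (3/4)T₃ + (1/4)T₄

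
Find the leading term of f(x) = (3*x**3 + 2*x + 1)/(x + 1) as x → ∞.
3*x**2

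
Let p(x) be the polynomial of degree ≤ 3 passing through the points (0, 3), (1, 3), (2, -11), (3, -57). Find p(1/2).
29/8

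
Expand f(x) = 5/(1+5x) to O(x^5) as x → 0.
5 - 25*x + 125*x**2 - 625*x**3 + 3125*x**4 + O(x**5)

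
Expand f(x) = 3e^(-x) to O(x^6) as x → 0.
3 - 3*x + 3*x**2/2 - x**3/2 + x**4/8 - x**5/40 + O(x**6)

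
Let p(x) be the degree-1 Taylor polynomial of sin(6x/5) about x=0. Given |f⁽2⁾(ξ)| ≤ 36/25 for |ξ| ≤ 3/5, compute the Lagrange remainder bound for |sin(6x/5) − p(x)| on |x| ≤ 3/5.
162/625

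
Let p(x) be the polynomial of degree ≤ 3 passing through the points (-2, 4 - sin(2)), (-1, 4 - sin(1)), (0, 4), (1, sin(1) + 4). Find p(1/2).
-sin(2)/16 + 5*sin(1)/8 + 4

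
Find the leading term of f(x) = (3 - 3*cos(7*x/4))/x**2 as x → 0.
147/32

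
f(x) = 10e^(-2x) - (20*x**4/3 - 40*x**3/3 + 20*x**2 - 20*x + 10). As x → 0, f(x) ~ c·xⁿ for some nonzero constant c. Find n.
5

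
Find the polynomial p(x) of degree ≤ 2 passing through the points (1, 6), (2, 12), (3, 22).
2*x**2 + 4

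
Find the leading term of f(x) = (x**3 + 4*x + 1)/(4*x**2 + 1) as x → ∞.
x/4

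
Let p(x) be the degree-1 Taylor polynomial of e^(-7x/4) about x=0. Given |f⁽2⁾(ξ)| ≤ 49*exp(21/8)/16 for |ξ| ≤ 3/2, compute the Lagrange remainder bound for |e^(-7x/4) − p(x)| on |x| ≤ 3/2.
441*exp(21/8)/128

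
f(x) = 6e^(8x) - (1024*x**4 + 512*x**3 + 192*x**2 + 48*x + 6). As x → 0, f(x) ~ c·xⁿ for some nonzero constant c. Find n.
5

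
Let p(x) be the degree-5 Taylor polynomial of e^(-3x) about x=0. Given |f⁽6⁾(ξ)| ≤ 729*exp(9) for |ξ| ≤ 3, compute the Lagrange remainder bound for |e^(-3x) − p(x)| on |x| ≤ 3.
59049*exp(9)/80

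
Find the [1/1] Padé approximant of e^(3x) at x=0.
(3*x/2 + 1)/(1 - 3*x/2)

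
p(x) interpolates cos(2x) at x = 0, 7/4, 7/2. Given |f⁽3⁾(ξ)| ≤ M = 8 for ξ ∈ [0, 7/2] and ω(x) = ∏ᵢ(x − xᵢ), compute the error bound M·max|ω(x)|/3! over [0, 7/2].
343*sqrt(3)/216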